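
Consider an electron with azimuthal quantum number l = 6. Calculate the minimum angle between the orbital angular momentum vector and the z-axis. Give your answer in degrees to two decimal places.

θ_min ≈ 22.21°

|L| = √(l(l+1)) ℏ = √42 ℏ.
The smallest angle corresponds to the largest L_z, i.e. m_l = l = 6, giving L_z = 6ℏ.
cos θ_min = 6/√42, so θ_min ≈ 22.21°.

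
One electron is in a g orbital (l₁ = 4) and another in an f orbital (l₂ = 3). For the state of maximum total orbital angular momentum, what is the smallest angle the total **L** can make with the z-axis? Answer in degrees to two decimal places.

The total orbital quantum number L ranges from |l₁ − l₂| to l₁ + l₂ in integer steps.
Allowed values: L = 1, 2, 3, 4, 5, 6, 7.
The maximum is L = 7, with |L_tot| = ℏ√(7·8) = 2√14 ℏ.
The minimum angle with z is arccos(7/√56) ≈ 20.70°.

θ_min ≈ 20.70°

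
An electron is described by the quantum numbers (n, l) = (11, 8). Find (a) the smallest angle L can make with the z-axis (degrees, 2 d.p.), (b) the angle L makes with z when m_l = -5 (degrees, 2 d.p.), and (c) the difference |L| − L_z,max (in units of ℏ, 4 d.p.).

cos θ_min = 8/√72, so θ_min ≈ 19.47°.
For m_l = -5: cos θ = -5/√72, θ ≈ 126.10°.
|L| − L_z,max = (6√2 − 8)ℏ ≈ 0.4853ℏ.

θ_min ≈ 19.47°; θ(m_l=-5) ≈ 126.10°; |L|−L_z,max ≈ 0.4853ℏ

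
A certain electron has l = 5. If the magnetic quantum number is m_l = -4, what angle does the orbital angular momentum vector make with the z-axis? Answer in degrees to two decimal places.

θ ≈ 136.91°

|L| = √(l(l+1)) ℏ = √30 ℏ.
L_z = m_l ℏ = −4ℏ.
cos θ = L_z/|L| = -4/√30, so θ ≈ 136.91°.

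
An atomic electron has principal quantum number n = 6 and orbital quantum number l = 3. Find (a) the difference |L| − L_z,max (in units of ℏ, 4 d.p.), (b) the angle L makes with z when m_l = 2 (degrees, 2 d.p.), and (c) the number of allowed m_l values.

|L|−L_z,max ≈ 0.4641ℏ; θ(m_l=2) ≈ 54.74°; 7 values

|L| − L_z,max = (2√3 − 3)ℏ ≈ 0.4641ℏ.
For m_l = 2: cos θ = 2/√12, θ ≈ 54.74°.
There are 2l+1 = 7 values of m_l.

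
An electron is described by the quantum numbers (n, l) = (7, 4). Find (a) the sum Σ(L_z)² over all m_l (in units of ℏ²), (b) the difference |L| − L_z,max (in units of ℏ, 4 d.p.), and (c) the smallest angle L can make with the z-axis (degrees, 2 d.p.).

Σ(L_z)² = 60 ℏ²; |L|−L_z,max ≈ 0.4721ℏ; θ_min ≈ 26.57°

Σ m_l² = 60, so Σ(L_z)² = 60 ℏ².
|L| − L_z,max = (2√5 − 4)ℏ ≈ 0.4721ℏ.
cos θ_min = 4/√20, so θ_min ≈ 26.57°.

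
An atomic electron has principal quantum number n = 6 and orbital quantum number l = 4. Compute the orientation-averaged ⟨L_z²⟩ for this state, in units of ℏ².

⟨L_z²⟩ = 6.667 ℏ²

The allowed m_l values are -4, -3, -2, -1, 0, 1, 2, 3, 4.
⟨L_z²⟩ = ℏ²·l(l+1)/3 = 6.667ℏ².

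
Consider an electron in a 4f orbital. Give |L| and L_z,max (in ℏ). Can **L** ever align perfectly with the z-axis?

The 4f subshell has l = 3.
|L| = 2√3 ℏ ≈ 3.4641ℏ, while L_z,max = lℏ = 3ℏ.
Since |L| > L_z,max, the vector can never point exactly along z; the closest it comes is θ_min = arccos(3/√12) ≈ 30.0°.

No: L_z,max = 3ℏ < |L| = 2√3 ℏ ≈ 3.464ℏ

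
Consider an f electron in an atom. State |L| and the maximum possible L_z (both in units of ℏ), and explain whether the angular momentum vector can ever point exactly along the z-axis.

No: L_z,max = 3ℏ < |L| = 2√3 ℏ ≈ 3.464ℏ

F corresponds to l = 3.
|L| = 2√3 ℏ ≈ 3.4641ℏ, while L_z,max = lℏ = 3ℏ.
Since |L| > L_z,max, the vector can never point exactly along z; the closest it comes is θ_min = arccos(3/√12) ≈ 30.0°.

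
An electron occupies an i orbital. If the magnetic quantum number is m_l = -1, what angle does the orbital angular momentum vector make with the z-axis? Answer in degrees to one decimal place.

The letter i corresponds to l = 6.
|L| = ℏ√(l(l+1)) = √42 ℏ.
L_z = m_l ℏ = −1ℏ.
cos θ = L_z/|L| = -1/√42, so θ ≈ 98.9°.

θ ≈ 98.9°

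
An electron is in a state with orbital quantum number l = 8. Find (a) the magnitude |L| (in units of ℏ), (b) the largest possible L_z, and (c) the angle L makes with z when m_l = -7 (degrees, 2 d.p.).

|L| = 6√2 ℏ ≈ 8.485ℏ; L_z,max = 8ℏ; θ(m_l=-7) ≈ 145.58°

|L| = ℏ√(8·9) = 6√2 ℏ ≈ 8.485ℏ.
L_z,max = lℏ = 8ℏ.
For m_l = -7: cos θ = -7/√72, θ ≈ 145.58°.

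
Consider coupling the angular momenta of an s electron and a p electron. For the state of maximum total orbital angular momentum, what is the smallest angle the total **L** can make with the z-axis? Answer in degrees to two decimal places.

θ_min ≈ 45.00°

The total orbital quantum number L ranges from |l₁ − l₂| to l₁ + l₂ in integer steps.
L ∈ {1}.
The maximum is L = 1, with |L_tot| = ℏ√(1·2) = √2 ℏ.
The minimum angle with z is arccos(1/√2) ≈ 45.00°.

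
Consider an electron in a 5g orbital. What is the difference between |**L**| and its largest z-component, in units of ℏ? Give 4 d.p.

5g means n = 5, l = 4.
|L| = 2√5 ℏ ≈ 4.4721ℏ, while L_z,max = lℏ = 4ℏ.
The difference is (2√5 − 4)ℏ ≈ 0.4721ℏ.

|L| − L_z,max ≈ 0.4721ℏ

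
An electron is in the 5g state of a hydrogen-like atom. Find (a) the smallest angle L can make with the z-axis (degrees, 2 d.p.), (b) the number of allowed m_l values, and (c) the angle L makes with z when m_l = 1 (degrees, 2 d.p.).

The 5g subshell has l = 4.
cos θ_min = 4/√20, so θ_min ≈ 26.57°.
There are 2l+1 = 9 values of m_l.
For m_l = 1: cos θ = 1/√20, θ ≈ 77.08°.

θ_min ≈ 26.57°; 9 values; θ(m_l=1) ≈ 77.08°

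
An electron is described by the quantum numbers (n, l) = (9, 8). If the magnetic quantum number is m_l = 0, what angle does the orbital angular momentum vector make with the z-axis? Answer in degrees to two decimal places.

θ ≈ 90.00°

|L| = ℏ√(l(l+1)) = 6√2 ℏ.
L_z = m_l ℏ = 0ℏ.
cos θ = L_z/|L| = 0/√72, so θ ≈ 90.00°.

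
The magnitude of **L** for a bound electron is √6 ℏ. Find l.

l = 2

|L| = ℏ√(l(l+1)), so l(l+1) = 6.
l² + l − 6 = 0 ⇒ l = 2.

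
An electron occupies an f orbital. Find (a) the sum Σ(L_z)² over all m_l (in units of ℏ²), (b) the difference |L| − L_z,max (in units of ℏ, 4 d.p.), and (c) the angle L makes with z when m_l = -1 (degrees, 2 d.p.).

An f state has l = 3.
Σ m_l² = 28, so Σ(L_z)² = 28 ℏ².
|L| − L_z,max = (2√3 − 3)ℏ ≈ 0.4641ℏ.
For m_l = -1: cos θ = -1/√12, θ ≈ 106.78°.

Σ(L_z)² = 28 ℏ²; |L|−L_z,max ≈ 0.4641ℏ; θ(m_l=-1) ≈ 106.78°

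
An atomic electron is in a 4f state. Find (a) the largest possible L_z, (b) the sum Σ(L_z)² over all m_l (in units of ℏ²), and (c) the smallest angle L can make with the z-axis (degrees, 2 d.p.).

L_z,max = 3ℏ; Σ(L_z)² = 28 ℏ²; θ_min ≈ 30.00°

For 4f, l = 3.
L_z,max = lℏ = 3ℏ.
Σ m_l² = 28, so Σ(L_z)² = 28 ℏ².
cos θ_min = 3/√12, so θ_min ≈ 30.00°.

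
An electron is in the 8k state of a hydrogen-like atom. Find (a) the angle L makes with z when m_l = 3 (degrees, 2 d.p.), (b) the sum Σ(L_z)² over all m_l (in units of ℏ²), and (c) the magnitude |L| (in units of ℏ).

θ(m_l=3) ≈ 66.37°; Σ(L_z)² = 280 ℏ²; |L| = 2√14 ℏ ≈ 7.483ℏ

For 8k, l = 7.
For m_l = 3: cos θ = 3/√56, θ ≈ 66.37°.
Σ m_l² = 280, so Σ(L_z)² = 280 ℏ².
|L| = ℏ√(7·8) = 2√14 ℏ ≈ 7.483ℏ.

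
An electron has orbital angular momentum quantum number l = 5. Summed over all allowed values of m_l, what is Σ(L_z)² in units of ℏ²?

Σ(L_z)² = 110 ℏ²

m_l runs from −5 to 5, i.e. {-5, -4, -3, -2, -1, 0, 1, 2, 3, 4, 5}.
Σ m_l² = 2·(1 + 4 + 9 + 16 + 25) = 110.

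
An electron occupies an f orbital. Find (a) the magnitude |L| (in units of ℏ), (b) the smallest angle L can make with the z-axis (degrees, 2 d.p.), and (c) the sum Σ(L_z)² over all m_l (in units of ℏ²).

F corresponds to l = 3.
|L| = ℏ√(3·4) = 2√3 ℏ ≈ 3.464ℏ.
cos θ_min = 3/√12, so θ_min ≈ 30.00°.
Σ m_l² = 28, so Σ(L_z)² = 28 ℏ².

|L| = 2√3 ℏ ≈ 3.464ℏ; θ_min ≈ 30.00°; Σ(L_z)² = 28 ℏ²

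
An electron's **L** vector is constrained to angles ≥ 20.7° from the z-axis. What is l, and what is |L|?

At minimum angle, m_l = l, so cos θ = l/√(l(l+1)); cos²θ = l/(l+1) = 0.8751.
Thus l = 0.8751/(1 − 0.8751) ≈ 7.
Then |L| = ℏ√(7·8) = 2√14 ℏ.

l = 7, |L| = 2√14 ℏ ≈ 7.483ℏ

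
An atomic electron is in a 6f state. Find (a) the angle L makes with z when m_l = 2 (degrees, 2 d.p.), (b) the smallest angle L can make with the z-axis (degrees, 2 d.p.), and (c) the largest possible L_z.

θ(m_l=2) ≈ 54.74°; θ_min ≈ 30.00°; L_z,max = 3ℏ

For 6f, l = 3.
For m_l = 2: cos θ = 2/√12, θ ≈ 54.74°.
cos θ_min = 3/√12, so θ_min ≈ 30.00°.
L_z,max = lℏ = 3ℏ.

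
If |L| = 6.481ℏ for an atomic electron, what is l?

l = 6

(|L|/ℏ)² = l(l+1) = 42.
Solving: l = 6.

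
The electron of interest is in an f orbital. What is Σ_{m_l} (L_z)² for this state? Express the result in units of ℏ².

F corresponds to l = 3.
m_l runs from −3 to 3, i.e. {-3, -2, -1, 0, 1, 2, 3}.
Σ m_l² = 2·(1 + 4 + 9) = 28.

Σ(L_z)² = 28 ℏ²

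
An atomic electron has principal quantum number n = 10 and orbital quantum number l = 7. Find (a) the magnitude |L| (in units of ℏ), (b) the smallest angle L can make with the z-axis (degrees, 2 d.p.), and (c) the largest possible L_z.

|L| = ℏ√(7·8) = 2√14 ℏ ≈ 7.483ℏ.
cos θ_min = 7/√56, so θ_min ≈ 20.70°.
L_z,max = lℏ = 7ℏ.

|L| = 2√14 ℏ ≈ 7.483ℏ; θ_min ≈ 20.70°; L_z,max = 7ℏ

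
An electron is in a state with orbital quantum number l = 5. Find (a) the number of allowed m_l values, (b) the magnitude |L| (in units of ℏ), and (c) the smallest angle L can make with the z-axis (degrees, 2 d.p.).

11 values; |L| = √30 ℏ ≈ 5.477ℏ; θ_min ≈ 24.09°

There are 2l+1 = 11 values of m_l.
|L| = ℏ√(5·6) = √30 ℏ ≈ 5.477ℏ.
cos θ_min = 5/√30, so θ_min ≈ 24.09°.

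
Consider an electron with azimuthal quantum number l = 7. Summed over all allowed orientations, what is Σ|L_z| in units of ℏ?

Σ|L_z| = 56 ℏ

m_l runs from −7 to 7, i.e. {-7, -6, -5, -4, -3, -2, -1, 0, 1, 2, 3, 4, 5, 6, 7}.
Σ|m_l| = l(l+1) = 56.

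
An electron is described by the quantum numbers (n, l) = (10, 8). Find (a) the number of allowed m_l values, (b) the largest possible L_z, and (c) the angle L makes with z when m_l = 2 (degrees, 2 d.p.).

There are 2l+1 = 17 values of m_l.
L_z,max = lℏ = 8ℏ.
For m_l = 2: cos θ = 2/√72, θ ≈ 76.37°.

17 values; L_z,max = 8ℏ; θ(m_l=2) ≈ 76.37°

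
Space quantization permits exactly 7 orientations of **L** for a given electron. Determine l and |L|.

2l + 1 = 7 ⇒ l = 3.
|L| = ℏ√(l(l+1)) = ℏ√(3·4) = 2√3 ℏ.

l = 3, |L| = 2√3 ℏ ≈ 3.464ℏ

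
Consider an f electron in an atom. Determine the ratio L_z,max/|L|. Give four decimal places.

L_z,max/|L| = 0.8660

An f state has l = 3.
|L| = 2√3 ℏ ≈ 3.4641ℏ, while L_z,max = lℏ = 3ℏ.
L_z,max/|L| = 3/√12 = 0.8660.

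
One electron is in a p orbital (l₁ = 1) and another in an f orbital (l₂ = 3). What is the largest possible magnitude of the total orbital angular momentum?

|L_tot|_max = 2√5 ℏ ≈ 4.472ℏ

L runs from |1 − 3| = 2 to 1 + 3 = 4.
Allowed values: L = 2, 3, 4.
The largest magnitude corresponds to L = 4: |L_tot| = ℏ√(4·5) = 2√5 ℏ.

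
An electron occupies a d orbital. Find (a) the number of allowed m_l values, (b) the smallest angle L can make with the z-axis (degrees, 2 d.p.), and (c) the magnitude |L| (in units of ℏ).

5 values; θ_min ≈ 35.26°; |L| = √6 ℏ ≈ 2.449ℏ

For a d orbital, l = 2.
There are 2l+1 = 5 values of m_l.
cos θ_min = 2/√6, so θ_min ≈ 35.26°.
|L| = ℏ√(2·3) = √6 ℏ ≈ 2.449ℏ.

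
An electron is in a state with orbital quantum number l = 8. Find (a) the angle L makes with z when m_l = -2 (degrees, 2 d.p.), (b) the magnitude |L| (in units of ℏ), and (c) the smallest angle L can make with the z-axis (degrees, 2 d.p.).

θ(m_l=-2) ≈ 103.63°; |L| = 6√2 ℏ ≈ 8.485ℏ; θ_min ≈ 19.47°

For m_l = -2: cos θ = -2/√72, θ ≈ 103.63°.
|L| = ℏ√(8·9) = 6√2 ℏ ≈ 8.485ℏ.
cos θ_min = 8/√72, so θ_min ≈ 19.47°.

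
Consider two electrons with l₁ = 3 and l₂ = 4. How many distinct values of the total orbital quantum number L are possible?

7

Angular momentum addition gives L = |l₁ − l₂|, …, l₁ + l₂.
Allowed values: L = 1, 2, 3, 4, 5, 6, 7.
That is 7 values.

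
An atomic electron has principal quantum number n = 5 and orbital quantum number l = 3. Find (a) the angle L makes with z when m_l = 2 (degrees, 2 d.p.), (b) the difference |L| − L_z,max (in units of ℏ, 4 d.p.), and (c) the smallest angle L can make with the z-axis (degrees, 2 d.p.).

For m_l = 2: cos θ = 2/√12, θ ≈ 54.74°.
|L| − L_z,max = (2√3 − 3)ℏ ≈ 0.4641ℏ.
cos θ_min = 3/√12, so θ_min ≈ 30.00°.

θ(m_l=2) ≈ 54.74°; |L|−L_z,max ≈ 0.4641ℏ; θ_min ≈ 30.00°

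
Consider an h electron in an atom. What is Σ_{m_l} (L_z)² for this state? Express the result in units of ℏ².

An h state has l = 5.
m_l runs from −5 to 5, i.e. {-5, -4, -3, -2, -1, 0, 1, 2, 3, 4, 5}.
Σ m_l² = 2·(1 + 4 + 9 + 16 + 25) = 110.

Σ(L_z)² = 110 ℏ²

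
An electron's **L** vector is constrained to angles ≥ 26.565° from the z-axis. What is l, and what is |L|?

cos θ_min = l/√(l(l+1)) = √(l/(l+1)), so l/(l+1) = cos²(26.565°) = 0.8000.
Solving: l = 4.
Then |L| = ℏ√(4·5) = 2√5 ℏ.

l = 4, |L| = 2√5 ℏ ≈ 4.472ℏ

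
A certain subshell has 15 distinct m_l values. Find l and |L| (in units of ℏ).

l = 7, |L| = 2√14 ℏ ≈ 7.483ℏ

15 = 2l + 1, so l = (15−1)/2 = 7.
Then |L| = √(l(l+1)) ℏ = 2√14 ℏ.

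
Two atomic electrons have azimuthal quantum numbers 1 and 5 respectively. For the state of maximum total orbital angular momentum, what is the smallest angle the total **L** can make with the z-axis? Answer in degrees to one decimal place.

L runs from |1 − 5| = 4 to 1 + 5 = 6.
L ∈ {4, 5, 6}.
The maximum is L = 6, with |L_tot| = ℏ√(6·7) = √42 ℏ.
The minimum angle with z is arccos(6/√42) ≈ 22.2°.

θ_min ≈ 22.2°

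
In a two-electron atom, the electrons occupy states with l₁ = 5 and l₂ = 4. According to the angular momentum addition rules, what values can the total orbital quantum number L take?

L = 1, 2, 3, 4, 5, 6, 7, 8, 9

Angular momentum addition gives L = |l₁ − l₂|, …, l₁ + l₂.
So L can be 1, 2, 3, 4, 5, 6, 7, 8, 9.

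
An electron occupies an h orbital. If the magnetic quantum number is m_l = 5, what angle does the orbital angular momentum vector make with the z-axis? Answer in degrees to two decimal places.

θ ≈ 24.09°

For an h orbital, l = 5.
|L| = ℏ√(l(l+1)) = √30 ℏ.
L_z = m_l ℏ = 5ℏ.
cos θ = L_z/|L| = 5/√30, so θ ≈ 24.09°.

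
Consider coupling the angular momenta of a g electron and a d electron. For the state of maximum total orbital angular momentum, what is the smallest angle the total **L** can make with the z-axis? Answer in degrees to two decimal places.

θ_min ≈ 22.21°

Angular momentum addition gives L = |l₁ − l₂|, …, l₁ + l₂.
So L can be 2, 3, 4, 5, 6.
The maximum is L = 6, with |L_tot| = ℏ√(6·7) = √42 ℏ.
The minimum angle with z is arccos(6/√42) ≈ 22.21°.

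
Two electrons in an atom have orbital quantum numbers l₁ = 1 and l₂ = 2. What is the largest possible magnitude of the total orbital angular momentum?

|L_tot|_max = 2√3 ℏ ≈ 3.464ℏ

L runs from |1 − 2| = 1 to 1 + 2 = 3.
L ∈ {1, 2, 3}.
The largest magnitude corresponds to L = 3: |L_tot| = ℏ√(3·4) = 2√3 ℏ.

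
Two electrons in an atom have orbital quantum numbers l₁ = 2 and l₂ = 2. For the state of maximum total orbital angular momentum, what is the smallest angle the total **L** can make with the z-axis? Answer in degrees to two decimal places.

θ_min ≈ 26.57°

The total orbital quantum number L ranges from |l₁ − l₂| to l₁ + l₂ in integer steps.
Allowed values: L = 0, 1, 2, 3, 4.
The maximum is L = 4, with |L_tot| = ℏ√(4·5) = 2√5 ℏ.
The minimum angle with z is arccos(4/√20) ≈ 26.57°.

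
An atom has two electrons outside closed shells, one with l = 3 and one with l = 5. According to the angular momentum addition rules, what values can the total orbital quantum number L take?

L runs from |3 − 5| = 2 to 3 + 5 = 8.
L ∈ {2, 3, 4, 5, 6, 7, 8}.

L = 2, 3, 4, 5, 6, 7, 8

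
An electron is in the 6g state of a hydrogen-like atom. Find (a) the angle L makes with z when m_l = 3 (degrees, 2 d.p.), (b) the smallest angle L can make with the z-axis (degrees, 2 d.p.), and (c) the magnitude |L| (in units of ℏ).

θ(m_l=3) ≈ 47.87°; θ_min ≈ 26.57°; |L| = 2√5 ℏ ≈ 4.472ℏ

For 6g, l = 4.
For m_l = 3: cos θ = 3/√20, θ ≈ 47.87°.
cos θ_min = 4/√20, so θ_min ≈ 26.57°.
|L| = ℏ√(4·5) = 2√5 ℏ ≈ 4.472ℏ.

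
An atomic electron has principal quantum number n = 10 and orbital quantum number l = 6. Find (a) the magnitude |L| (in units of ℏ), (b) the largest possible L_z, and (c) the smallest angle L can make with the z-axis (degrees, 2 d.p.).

|L| = √42 ℏ ≈ 6.481ℏ; L_z,max = 6ℏ; θ_min ≈ 22.21°

|L| = ℏ√(6·7) = √42 ℏ ≈ 6.481ℏ.
L_z,max = lℏ = 6ℏ.
cos θ_min = 6/√42, so θ_min ≈ 22.21°.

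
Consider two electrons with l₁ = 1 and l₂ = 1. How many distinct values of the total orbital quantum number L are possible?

By the triangle rule, |l₁ − l₂| ≤ L ≤ l₁ + l₂.
So L can be 0, 1, 2.
That is 3 values.

3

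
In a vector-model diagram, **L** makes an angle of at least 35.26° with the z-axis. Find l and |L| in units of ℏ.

cos²θ_min = l/(l+1) = 0.6667.
l = cos²θ/sin²θ ≈ 2.
Then |L| = ℏ√(2·3) = √6 ℏ.

l = 2, |L| = √6 ℏ ≈ 2.449ℏ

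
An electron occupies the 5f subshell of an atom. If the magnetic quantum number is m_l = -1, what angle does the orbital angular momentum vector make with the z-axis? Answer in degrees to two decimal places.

θ ≈ 106.78°

The 5f subshell has l = 3.
|L|² = l(l+1)ℏ² = 12ℏ², so |L| = 2√3 ℏ.
L_z = m_l ℏ = −1ℏ.
cos θ = L_z/|L| = -1/√12, so θ ≈ 106.78°.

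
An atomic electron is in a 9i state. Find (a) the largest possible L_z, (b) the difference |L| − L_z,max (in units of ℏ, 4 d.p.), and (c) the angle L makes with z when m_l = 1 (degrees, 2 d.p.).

L_z,max = 6ℏ; |L|−L_z,max ≈ 0.4807ℏ; θ(m_l=1) ≈ 81.12°

9i means n = 9, l = 6.
L_z,max = lℏ = 6ℏ.
|L| − L_z,max = (√42 − 6)ℏ ≈ 0.4807ℏ.
For m_l = 1: cos θ = 1/√42, θ ≈ 81.12°.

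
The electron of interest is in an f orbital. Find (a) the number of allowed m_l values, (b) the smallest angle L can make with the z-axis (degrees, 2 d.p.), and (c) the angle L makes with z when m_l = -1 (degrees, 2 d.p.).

7 values; θ_min ≈ 30.00°; θ(m_l=-1) ≈ 106.78°

An f state has l = 3.
There are 2l+1 = 7 values of m_l.
cos θ_min = 3/√12, so θ_min ≈ 30.00°.
For m_l = -1: cos θ = -1/√12, θ ≈ 106.78°.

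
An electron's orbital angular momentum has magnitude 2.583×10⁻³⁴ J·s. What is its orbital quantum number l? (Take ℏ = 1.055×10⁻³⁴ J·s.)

l = 2

In units of ℏ, |L| ≈ 2.448.
l(l+1) ≈ 2.448² ≈ 5.99, so l = 2.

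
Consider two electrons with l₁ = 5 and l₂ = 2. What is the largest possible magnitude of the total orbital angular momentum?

|L_tot|_max = 2√14 ℏ ≈ 7.483ℏ

L runs from |5 − 2| = 3 to 5 + 2 = 7.
L ∈ {3, 4, 5, 6, 7}.
The largest magnitude corresponds to L = 7: |L_tot| = ℏ√(7·8) = 2√14 ℏ.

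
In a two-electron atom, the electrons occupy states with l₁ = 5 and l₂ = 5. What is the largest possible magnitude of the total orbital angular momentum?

By the triangle rule, |l₁ − l₂| ≤ L ≤ l₁ + l₂.
L ∈ {0, 1, 2, 3, 4, 5, 6, 7, 8, 9, 10}.
The largest magnitude corresponds to L = 10: |L_tot| = ℏ√(10·11) = √110 ℏ.

|L_tot|_max = √110 ℏ ≈ 10.488ℏ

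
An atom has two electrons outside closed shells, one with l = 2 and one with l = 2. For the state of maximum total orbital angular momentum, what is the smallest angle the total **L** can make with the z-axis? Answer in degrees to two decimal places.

θ_min ≈ 26.57°

By the triangle rule, |l₁ − l₂| ≤ L ≤ l₁ + l₂.
L ∈ {0, 1, 2, 3, 4}.
The maximum is L = 4, with |L_tot| = ℏ√(4·5) = 2√5 ℏ.
The minimum angle with z is arccos(4/√20) ≈ 26.57°.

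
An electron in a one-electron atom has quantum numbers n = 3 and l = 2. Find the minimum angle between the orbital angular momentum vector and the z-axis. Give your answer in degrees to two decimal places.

θ_min ≈ 35.26°

|L| = √(l(l+1)) ℏ = √6 ℏ.
The smallest angle corresponds to the largest L_z, i.e. m_l = l = 2, giving L_z = 2ℏ.
cos θ_min = 2/√6, so θ_min ≈ 35.26°.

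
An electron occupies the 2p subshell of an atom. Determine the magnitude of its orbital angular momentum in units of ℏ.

The 2p subshell has l = 1.
|L| = ℏ√(l(l+1)) = ℏ√(1·2) = √2 ℏ

|L| = √2 ℏ ≈ 1.414ℏ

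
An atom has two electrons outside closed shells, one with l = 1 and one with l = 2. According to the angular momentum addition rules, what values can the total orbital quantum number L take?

L = 1, 2, 3

The total orbital quantum number L ranges from |l₁ − l₂| to l₁ + l₂ in integer steps.
So L can be 1, 2, 3.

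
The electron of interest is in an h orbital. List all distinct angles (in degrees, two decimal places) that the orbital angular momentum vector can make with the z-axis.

θ ∈ {24.09°, 43.09°, 56.79°, 68.58°, 79.48°, 90.00°, 100.52°, 111.42°, 123.21°, 136.91°, 155.91°}

For an h orbital, l = 5.
|L|² = l(l+1)ℏ² = 30ℏ², so |L| = √30 ℏ.
cos θ = m_l/√30 for each m_l ∈ {-5, -4, -3, -2, -1, 0, 1, 2, 3, 4, 5}.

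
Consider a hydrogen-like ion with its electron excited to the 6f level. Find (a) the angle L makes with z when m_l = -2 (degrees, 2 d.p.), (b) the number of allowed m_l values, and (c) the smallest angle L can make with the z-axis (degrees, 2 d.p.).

The 6f level has l = 3.
For m_l = -2: cos θ = -2/√12, θ ≈ 125.26°.
There are 2l+1 = 7 values of m_l.
cos θ_min = 3/√12, so θ_min ≈ 30.00°.

θ(m_l=-2) ≈ 125.26°; 7 values; θ_min ≈ 30.00°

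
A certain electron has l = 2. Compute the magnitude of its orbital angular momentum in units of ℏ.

|L| = ℏ√(l(l+1)) = ℏ√(2·3) = √6 ℏ

|L| = √6 ℏ ≈ 2.449ℏ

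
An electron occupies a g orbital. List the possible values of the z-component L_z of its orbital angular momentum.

L_z ∈ {−4ℏ, −3ℏ, −2ℏ, −ℏ, 0, ℏ, 2ℏ, 3ℏ, 4ℏ}

A g state has l = 4.
L_z = m_l ℏ with m_l ranging from −l to +l in integer steps.
For l = 4: m_l ∈ {-4, -3, -2, -1, 0, 1, 2, 3, 4}.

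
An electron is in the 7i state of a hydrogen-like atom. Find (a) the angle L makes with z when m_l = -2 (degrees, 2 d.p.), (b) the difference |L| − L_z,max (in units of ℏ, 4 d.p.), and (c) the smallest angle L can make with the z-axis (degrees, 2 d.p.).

θ(m_l=-2) ≈ 107.98°; |L|−L_z,max ≈ 0.4807ℏ; θ_min ≈ 22.21°

For 7i, l = 6.
For m_l = -2: cos θ = -2/√42, θ ≈ 107.98°.
|L| − L_z,max = (√42 − 6)ℏ ≈ 0.4807ℏ.
cos θ_min = 6/√42, so θ_min ≈ 22.21°.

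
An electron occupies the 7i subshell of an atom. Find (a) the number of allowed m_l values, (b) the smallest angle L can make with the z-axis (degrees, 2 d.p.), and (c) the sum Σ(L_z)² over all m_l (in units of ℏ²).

For 7i, l = 6.
There are 2l+1 = 13 values of m_l.
cos θ_min = 6/√42, so θ_min ≈ 22.21°.
Σ m_l² = 182, so Σ(L_z)² = 182 ℏ².

13 values; θ_min ≈ 22.21°; Σ(L_z)² = 182 ℏ²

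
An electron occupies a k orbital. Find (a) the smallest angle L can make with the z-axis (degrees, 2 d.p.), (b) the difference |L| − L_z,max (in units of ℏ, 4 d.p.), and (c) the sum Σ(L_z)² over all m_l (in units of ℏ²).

θ_min ≈ 20.70°; |L|−L_z,max ≈ 0.4833ℏ; Σ(L_z)² = 280 ℏ²

The letter k corresponds to l = 7.
cos θ_min = 7/√56, so θ_min ≈ 20.70°.
|L| − L_z,max = (2√14 − 7)ℏ ≈ 0.4833ℏ.
Σ m_l² = 280, so Σ(L_z)² = 280 ℏ².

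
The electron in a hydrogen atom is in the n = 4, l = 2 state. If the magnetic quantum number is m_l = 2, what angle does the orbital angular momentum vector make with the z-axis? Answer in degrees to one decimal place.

θ ≈ 35.3°

|L| = ℏ√(l(l+1)) = √6 ℏ.
L_z = m_l ℏ = 2ℏ.
cos θ = L_z/|L| = 2/√6, so θ ≈ 35.3°.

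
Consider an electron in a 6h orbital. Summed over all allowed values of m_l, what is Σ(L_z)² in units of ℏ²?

Σ(L_z)² = 110 ℏ²

For 6h, l = 5.
m_l runs from −5 to 5, i.e. {-5, -4, -3, -2, -1, 0, 1, 2, 3, 4, 5}.
Σ m_l² = l(l+1)(2l+1)/3 = 5·6·11/3 = 110.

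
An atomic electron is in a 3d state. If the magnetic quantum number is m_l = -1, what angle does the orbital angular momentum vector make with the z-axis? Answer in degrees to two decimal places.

θ ≈ 114.09°

The 3d subshell has l = 2.
|L| = ℏ√(l(l+1)) = √6 ℏ.
L_z = m_l ℏ = −1ℏ.
cos θ = L_z/|L| = -1/√6, so θ ≈ 114.09°.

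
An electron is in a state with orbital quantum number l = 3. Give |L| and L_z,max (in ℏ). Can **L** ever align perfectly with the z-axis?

|L| = 2√3 ℏ ≈ 3.4641ℏ, while L_z,max = lℏ = 3ℏ.
Since |L| > L_z,max, the vector can never point exactly along z; the closest it comes is θ_min = arccos(3/√12) ≈ 30.0°.

No: L_z,max = 3ℏ < |L| = 2√3 ℏ ≈ 3.464ℏ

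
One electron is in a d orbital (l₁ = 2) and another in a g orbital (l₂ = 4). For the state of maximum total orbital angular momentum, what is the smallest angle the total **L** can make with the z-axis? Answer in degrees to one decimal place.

θ_min ≈ 22.2°

By the triangle rule, |l₁ − l₂| ≤ L ≤ l₁ + l₂.
Allowed values: L = 2, 3, 4, 5, 6.
The maximum is L = 6, with |L_tot| = ℏ√(6·7) = √42 ℏ.
The minimum angle with z is arccos(6/√42) ≈ 22.2°.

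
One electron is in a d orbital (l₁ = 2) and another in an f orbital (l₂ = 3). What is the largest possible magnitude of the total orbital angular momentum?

By the triangle rule, |l₁ − l₂| ≤ L ≤ l₁ + l₂.
So L can be 1, 2, 3, 4, 5.
The largest magnitude corresponds to L = 5: |L_tot| = ℏ√(5·6) = √30 ℏ.

|L_tot|_max = √30 ℏ ≈ 5.477ℏ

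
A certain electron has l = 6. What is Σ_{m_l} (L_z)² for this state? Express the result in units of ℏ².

Σ(L_z)² = 182 ℏ²

m_l runs from −6 to 6, i.e. {-6, -5, -4, -3, -2, -1, 0, 1, 2, 3, 4, 5, 6}.
Summing m² from −6 to 6: Σ m_l² = 182.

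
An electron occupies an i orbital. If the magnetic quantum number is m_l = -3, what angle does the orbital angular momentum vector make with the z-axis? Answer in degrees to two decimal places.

The letter i corresponds to l = 6.
|L| = ℏ√(l(l+1)) = √42 ℏ.
L_z = m_l ℏ = −3ℏ.
cos θ = L_z/|L| = -3/√42, so θ ≈ 117.58°.

θ ≈ 117.58°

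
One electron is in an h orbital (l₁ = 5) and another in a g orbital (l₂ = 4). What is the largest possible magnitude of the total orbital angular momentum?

|L_tot|_max = 3√10 ℏ ≈ 9.487ℏ

Angular momentum addition gives L = |l₁ − l₂|, …, l₁ + l₂.
Allowed values: L = 1, 2, 3, 4, 5, 6, 7, 8, 9.
The largest magnitude corresponds to L = 9: |L_tot| = ℏ√(9·10) = 3√10 ℏ.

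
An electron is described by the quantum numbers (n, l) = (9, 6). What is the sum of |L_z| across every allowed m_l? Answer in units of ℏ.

m_l runs from −6 to 6, i.e. {-6, -5, -4, -3, -2, -1, 0, 1, 2, 3, 4, 5, 6}.
Σ|m_l| = 2(1+2+…+6) = 42.

Σ|L_z| = 42 ℏ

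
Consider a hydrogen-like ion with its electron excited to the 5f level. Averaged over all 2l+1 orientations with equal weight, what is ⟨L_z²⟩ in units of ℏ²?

⟨L_z²⟩ = 4 ℏ²

The 5f level has l = 3.
The allowed m_l values are -3, -2, -1, 0, 1, 2, 3.
⟨L_z²⟩ = ℏ²·l(l+1)/3 = 4ℏ².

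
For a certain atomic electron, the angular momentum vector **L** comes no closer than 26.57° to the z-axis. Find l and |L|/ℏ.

l = 4, |L| = 2√5 ℏ ≈ 4.472ℏ

At minimum angle, m_l = l, so cos θ = l/√(l(l+1)); cos²θ = l/(l+1) = 0.7999.
Solving: l = 4.
Then |L| = ℏ√(4·5) = 2√5 ℏ.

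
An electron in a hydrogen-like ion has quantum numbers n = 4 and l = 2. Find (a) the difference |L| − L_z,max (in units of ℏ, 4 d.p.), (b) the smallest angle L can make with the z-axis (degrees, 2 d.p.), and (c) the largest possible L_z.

|L| − L_z,max = (√6 − 2)ℏ ≈ 0.4495ℏ.
cos θ_min = 2/√6, so θ_min ≈ 35.26°.
L_z,max = lℏ = 2ℏ.

|L|−L_z,max ≈ 0.4495ℏ; θ_min ≈ 35.26°; L_z,max = 2ℏ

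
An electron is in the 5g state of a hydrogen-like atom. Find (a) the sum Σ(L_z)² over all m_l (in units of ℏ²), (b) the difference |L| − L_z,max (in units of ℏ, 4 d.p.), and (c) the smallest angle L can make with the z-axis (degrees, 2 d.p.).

For 5g, l = 4.
Σ m_l² = 60, so Σ(L_z)² = 60 ℏ².
|L| − L_z,max = (2√5 − 4)ℏ ≈ 0.4721ℏ.
cos θ_min = 4/√20, so θ_min ≈ 26.57°.

Σ(L_z)² = 60 ℏ²; |L|−L_z,max ≈ 0.4721ℏ; θ_min ≈ 26.57°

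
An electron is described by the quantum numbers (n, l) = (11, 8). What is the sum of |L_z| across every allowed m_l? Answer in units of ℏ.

The allowed m_l values are -8, -7, -6, -5, -4, -3, -2, -1, 0, 1, 2, 3, 4, 5, 6, 7, 8.
Σ|m_l| = l(l+1) = 72.

Σ|L_z| = 72 ℏ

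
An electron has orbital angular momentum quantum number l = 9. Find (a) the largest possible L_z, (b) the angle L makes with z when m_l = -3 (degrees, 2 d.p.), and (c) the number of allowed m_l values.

L_z,max = 9ℏ; θ(m_l=-3) ≈ 108.43°; 19 values

L_z,max = lℏ = 9ℏ.
For m_l = -3: cos θ = -3/√90, θ ≈ 108.43°.
There are 2l+1 = 19 values of m_l.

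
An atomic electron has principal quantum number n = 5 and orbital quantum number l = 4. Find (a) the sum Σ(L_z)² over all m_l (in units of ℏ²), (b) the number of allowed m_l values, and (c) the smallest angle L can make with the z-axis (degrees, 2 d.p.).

Σ(L_z)² = 60 ℏ²; 9 values; θ_min ≈ 26.57°

Σ m_l² = 60, so Σ(L_z)² = 60 ℏ².
There are 2l+1 = 9 values of m_l.
cos θ_min = 4/√20, so θ_min ≈ 26.57°.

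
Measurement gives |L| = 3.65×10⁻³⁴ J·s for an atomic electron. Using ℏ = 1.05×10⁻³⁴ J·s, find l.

l = 3

Dividing by ℏ: |L|/ℏ ≈ 3.476.
(|L|/ℏ)² = l(l+1) ≈ 12.08 ⇒ l = 3.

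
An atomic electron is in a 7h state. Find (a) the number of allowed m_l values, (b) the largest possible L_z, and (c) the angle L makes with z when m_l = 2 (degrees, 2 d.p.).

11 values; L_z,max = 5ℏ; θ(m_l=2) ≈ 68.58°

7h means n = 7, l = 5.
There are 2l+1 = 11 values of m_l.
L_z,max = lℏ = 5ℏ.
For m_l = 2: cos θ = 2/√30, θ ≈ 68.58°.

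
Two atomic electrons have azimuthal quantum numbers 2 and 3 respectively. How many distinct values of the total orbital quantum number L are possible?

L runs from |2 − 3| = 1 to 2 + 3 = 5.
So L can be 1, 2, 3, 4, 5.
That is 5 values.

5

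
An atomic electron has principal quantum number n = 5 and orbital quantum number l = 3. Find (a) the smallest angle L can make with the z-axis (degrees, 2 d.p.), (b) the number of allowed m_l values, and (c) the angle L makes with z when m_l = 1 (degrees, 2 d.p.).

θ_min ≈ 30.00°; 7 values; θ(m_l=1) ≈ 73.22°

cos θ_min = 3/√12, so θ_min ≈ 30.00°.
There are 2l+1 = 7 values of m_l.
For m_l = 1: cos θ = 1/√12, θ ≈ 73.22°.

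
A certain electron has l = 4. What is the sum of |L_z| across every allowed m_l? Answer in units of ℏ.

Σ|L_z| = 20 ℏ

m_l ∈ {-4, -3, -2, -1, 0, 1, 2, 3, 4}.
Σ|m_l| = 2·4(4+1)/2 = 20.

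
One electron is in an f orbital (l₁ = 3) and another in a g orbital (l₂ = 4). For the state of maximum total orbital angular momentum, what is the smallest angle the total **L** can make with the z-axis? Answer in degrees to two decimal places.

The total orbital quantum number L ranges from |l₁ − l₂| to l₁ + l₂ in integer steps.
L ∈ {1, 2, 3, 4, 5, 6, 7}.
The maximum is L = 7, with |L_tot| = ℏ√(7·8) = 2√14 ℏ.
The minimum angle with z is arccos(7/√56) ≈ 20.70°.

θ_min ≈ 20.70°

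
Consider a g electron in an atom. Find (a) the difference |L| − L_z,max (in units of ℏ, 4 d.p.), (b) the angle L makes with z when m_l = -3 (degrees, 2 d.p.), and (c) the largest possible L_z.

A g state has l = 4.
|L| − L_z,max = (2√5 − 4)ℏ ≈ 0.4721ℏ.
For m_l = -3: cos θ = -3/√20, θ ≈ 132.13°.
L_z,max = lℏ = 4ℏ.

|L|−L_z,max ≈ 0.4721ℏ; θ(m_l=-3) ≈ 132.13°; L_z,max = 4ℏ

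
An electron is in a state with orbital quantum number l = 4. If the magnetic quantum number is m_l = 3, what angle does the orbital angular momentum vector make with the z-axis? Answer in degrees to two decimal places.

|L| = √(l(l+1)) ℏ = 2√5 ℏ.
L_z = m_l ℏ = 3ℏ.
cos θ = L_z/|L| = 3/√20, so θ ≈ 47.87°.

θ ≈ 47.87°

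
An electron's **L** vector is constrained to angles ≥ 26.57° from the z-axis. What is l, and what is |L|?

cos²θ_min = l/(l+1) = 0.7999.
Thus l = 0.7999/(1 − 0.7999) ≈ 4.
Then |L| = ℏ√(4·5) = 2√5 ℏ.

l = 4, |L| = 2√5 ℏ ≈ 4.472ℏ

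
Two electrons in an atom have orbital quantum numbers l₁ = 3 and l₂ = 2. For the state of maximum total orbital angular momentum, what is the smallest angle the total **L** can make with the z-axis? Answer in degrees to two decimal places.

The total orbital quantum number L ranges from |l₁ − l₂| to l₁ + l₂ in integer steps.
L ∈ {1, 2, 3, 4, 5}.
The maximum is L = 5, with |L_tot| = ℏ√(5·6) = √30 ℏ.
The minimum angle with z is arccos(5/√30) ≈ 24.09°.

θ_min ≈ 24.09°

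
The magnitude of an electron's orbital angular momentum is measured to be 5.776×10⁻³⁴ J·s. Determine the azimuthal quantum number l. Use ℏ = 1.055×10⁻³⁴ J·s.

l = 5

|L|/ℏ = (5.776×10⁻³⁴)/(1.055×10⁻³⁴) ≈ 5.475.
Set l(l+1) = 29.97; the integer solution is l = 5.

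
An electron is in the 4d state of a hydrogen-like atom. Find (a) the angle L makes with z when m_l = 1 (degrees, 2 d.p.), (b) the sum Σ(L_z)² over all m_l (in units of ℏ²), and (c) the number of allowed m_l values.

θ(m_l=1) ≈ 65.91°; Σ(L_z)² = 10 ℏ²; 5 values

The 4d subshell has l = 2.
For m_l = 1: cos θ = 1/√6, θ ≈ 65.91°.
Σ m_l² = 10, so Σ(L_z)² = 10 ℏ².
There are 2l+1 = 5 values of m_l.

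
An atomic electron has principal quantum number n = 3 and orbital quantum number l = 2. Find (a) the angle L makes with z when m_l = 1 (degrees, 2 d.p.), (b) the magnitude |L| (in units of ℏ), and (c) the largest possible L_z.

For m_l = 1: cos θ = 1/√6, θ ≈ 65.91°.
|L| = ℏ√(2·3) = √6 ℏ ≈ 2.449ℏ.
L_z,max = lℏ = 2ℏ.

θ(m_l=1) ≈ 65.91°; |L| = √6 ℏ ≈ 2.449ℏ; L_z,max = 2ℏ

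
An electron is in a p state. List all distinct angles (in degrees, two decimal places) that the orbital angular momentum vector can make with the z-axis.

θ ∈ {45.00°, 90.00°, 135.00°}

A p state has l = 1.
|L|² = l(l+1)ℏ² = 2ℏ², so |L| = √2 ℏ.
cos θ = m_l/√2 for each m_l ∈ {-1, 0, 1}.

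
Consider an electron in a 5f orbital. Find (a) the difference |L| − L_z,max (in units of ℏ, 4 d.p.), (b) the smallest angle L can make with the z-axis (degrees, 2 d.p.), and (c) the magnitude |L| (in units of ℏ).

|L|−L_z,max ≈ 0.4641ℏ; θ_min ≈ 30.00°; |L| = 2√3 ℏ ≈ 3.464ℏ

The 5f subshell has l = 3.
|L| − L_z,max = (2√3 − 3)ℏ ≈ 0.4641ℏ.
cos θ_min = 3/√12, so θ_min ≈ 30.00°.
|L| = ℏ√(3·4) = 2√3 ℏ ≈ 3.464ℏ.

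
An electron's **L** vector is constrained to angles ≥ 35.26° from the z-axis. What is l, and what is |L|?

l = 2, |L| = √6 ℏ ≈ 2.449ℏ

cos²θ_min = l/(l+1) = 0.6667.
Thus l = 0.6667/(1 − 0.6667) ≈ 2.
Then |L| = ℏ√(2·3) = √6 ℏ.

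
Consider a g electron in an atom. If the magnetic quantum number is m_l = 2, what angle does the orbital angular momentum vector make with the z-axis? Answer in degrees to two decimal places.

θ ≈ 63.43°

A g state has l = 4.
|L|² = l(l+1)ℏ² = 20ℏ², so |L| = 2√5 ℏ.
L_z = m_l ℏ = 2ℏ.
cos θ = L_z/|L| = 2/√20, so θ ≈ 63.43°.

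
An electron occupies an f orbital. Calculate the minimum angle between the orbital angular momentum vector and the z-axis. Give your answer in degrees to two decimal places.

An f state has l = 3.
|L| = ℏ√(l(l+1)) = 2√3 ℏ.
The smallest angle corresponds to the largest L_z, i.e. m_l = l = 3, giving L_z = 3ℏ.
cos θ_min = 3/√12, so θ_min ≈ 30.00°.

θ_min ≈ 30.00°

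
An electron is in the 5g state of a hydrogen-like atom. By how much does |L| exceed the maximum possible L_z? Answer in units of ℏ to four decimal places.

5g means n = 5, l = 4.
|L| = 2√5 ℏ ≈ 4.4721ℏ, while L_z,max = lℏ = 4ℏ.
The difference is (2√5 − 4)ℏ ≈ 0.4721ℏ.

|L| − L_z,max ≈ 0.4721ℏ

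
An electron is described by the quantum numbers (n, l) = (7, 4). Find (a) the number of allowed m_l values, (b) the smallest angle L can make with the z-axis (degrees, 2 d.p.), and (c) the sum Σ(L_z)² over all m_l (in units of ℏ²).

There are 2l+1 = 9 values of m_l.
cos θ_min = 4/√20, so θ_min ≈ 26.57°.
Σ m_l² = 60, so Σ(L_z)² = 60 ℏ².

9 values; θ_min ≈ 26.57°; Σ(L_z)² = 60 ℏ²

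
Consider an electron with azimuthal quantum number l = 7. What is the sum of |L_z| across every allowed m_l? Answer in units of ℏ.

The allowed m_l values are -7, -6, -5, -4, -3, -2, -1, 0, 1, 2, 3, 4, 5, 6, 7.
Σ|m_l| = l(l+1) = 56.

Σ|L_z| = 56 ℏ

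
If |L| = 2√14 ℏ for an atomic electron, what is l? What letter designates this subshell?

l = 7 (k orbital)

Since |L|² = l(l+1)ℏ², l(l+1) = 56.
The positive root is l = 7.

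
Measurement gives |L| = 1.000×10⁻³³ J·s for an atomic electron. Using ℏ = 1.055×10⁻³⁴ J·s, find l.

l = 9

In units of ℏ, |L| ≈ 9.479.
Set l(l+1) = 89.85; the integer solution is l = 9.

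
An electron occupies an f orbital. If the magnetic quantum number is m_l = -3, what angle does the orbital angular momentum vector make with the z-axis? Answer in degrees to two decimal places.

For an f orbital, l = 3.
|L| = √(l(l+1)) ℏ = 2√3 ℏ.
L_z = m_l ℏ = −3ℏ.
cos θ = L_z/|L| = -3/√12, so θ ≈ 150.00°.

θ ≈ 150.00°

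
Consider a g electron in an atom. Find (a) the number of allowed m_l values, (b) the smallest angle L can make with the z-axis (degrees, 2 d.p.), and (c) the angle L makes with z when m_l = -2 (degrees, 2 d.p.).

9 values; θ_min ≈ 26.57°; θ(m_l=-2) ≈ 116.57°

G corresponds to l = 4.
There are 2l+1 = 9 values of m_l.
cos θ_min = 4/√20, so θ_min ≈ 26.57°.
For m_l = -2: cos θ = -2/√20, θ ≈ 116.57°.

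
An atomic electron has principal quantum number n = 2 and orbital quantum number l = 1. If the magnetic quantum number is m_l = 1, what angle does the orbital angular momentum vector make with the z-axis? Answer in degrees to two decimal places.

θ ≈ 45.00°

|L|² = l(l+1)ℏ² = 2ℏ², so |L| = √2 ℏ.
L_z = m_l ℏ = 1ℏ.
cos θ = L_z/|L| = 1/√2, so θ ≈ 45.00°.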